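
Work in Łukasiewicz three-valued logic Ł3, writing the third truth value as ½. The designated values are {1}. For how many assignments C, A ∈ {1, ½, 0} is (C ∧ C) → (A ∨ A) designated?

Of the 9 assignments, 6 give a value in {1}.

6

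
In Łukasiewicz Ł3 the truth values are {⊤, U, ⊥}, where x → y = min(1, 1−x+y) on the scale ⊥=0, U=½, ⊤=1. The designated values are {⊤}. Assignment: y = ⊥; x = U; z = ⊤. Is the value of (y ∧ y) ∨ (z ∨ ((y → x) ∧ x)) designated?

Yes

y ∧ y = ⊥ ∧ ⊥ = ⊥
y → x = ⊥ → U = ⊤
(y → x) ∧ x = ⊤ ∧ U = U
z ∨ ((y → x) ∧ x) = ⊤ ∨ U = ⊤
(y ∧ y) ∨ (z ∨ ((y → x) ∧ x)) = ⊥ ∨ ⊤ = ⊤
⊤ ∈ {⊤}.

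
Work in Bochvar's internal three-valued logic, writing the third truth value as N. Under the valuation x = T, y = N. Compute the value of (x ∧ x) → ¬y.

N

x ∧ x = T ∧ T = T
¬y = ¬N = N
(x ∧ x) → ¬y = T → N = N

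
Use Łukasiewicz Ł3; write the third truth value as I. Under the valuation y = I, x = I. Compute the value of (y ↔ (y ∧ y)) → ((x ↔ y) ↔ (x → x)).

True

y ∧ y = I ∧ I = I
y ↔ (y ∧ y) = I ↔ I = True  [1 − |½−½|]
x ↔ y = I ↔ I = True
x → x = I → I = True
(x ↔ y) ↔ (x → x) = True ↔ True = True
(y ↔ (y ∧ y)) → ((x ↔ y) ↔ (x → x)) = True → True = True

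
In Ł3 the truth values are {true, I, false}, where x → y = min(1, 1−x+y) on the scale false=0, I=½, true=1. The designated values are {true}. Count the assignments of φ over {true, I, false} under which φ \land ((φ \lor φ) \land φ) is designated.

1

φ=true: true ✓
φ=I: I ·
φ=false: false ·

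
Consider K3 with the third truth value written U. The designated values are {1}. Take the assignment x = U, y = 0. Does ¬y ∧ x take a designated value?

¬y = ¬0 = 1
¬y ∧ x = 1 ∧ U = U
U ∉ {1}.

No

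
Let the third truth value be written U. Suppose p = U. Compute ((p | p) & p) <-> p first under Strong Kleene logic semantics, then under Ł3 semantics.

In Strong Kleene logic: p | p = U | U = U
(p | p) & p = U & U = U
((p | p) & p) <-> p = U <-> U = U
In Ł3: p | p = U | U = U
(p | p) & p = U & U = U
((p | p) & p) <-> p = U <-> U = True  [1 − |½−½|]
They differ because Strong Kleene logic and Ł3 treat U differently under implication.

U; True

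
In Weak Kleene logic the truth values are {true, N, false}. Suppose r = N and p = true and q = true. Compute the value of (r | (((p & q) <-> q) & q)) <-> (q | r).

N

p & q = true & true = true
(p & q) <-> q = true <-> true = true
((p & q) <-> q) & q = true & true = true
r | (((p & q) <-> q) & q) = N | true = N
q | r = true | N = N
(r | (((p & q) <-> q) & q)) <-> (q | r) = N <-> N = N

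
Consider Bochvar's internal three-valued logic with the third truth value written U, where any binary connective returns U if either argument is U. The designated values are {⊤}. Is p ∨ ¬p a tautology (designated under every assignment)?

Countermodel: p=U gives U, which is not designated.

No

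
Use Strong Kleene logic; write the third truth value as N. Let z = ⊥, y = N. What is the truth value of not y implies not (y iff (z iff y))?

not y = not N = N
z iff y = ⊥ iff N = N
y iff (z iff y) = N iff N = N
not (y iff (z iff y)) = not N = N
not y implies not (y iff (z iff y)) = N implies N = N  [not N or N]

N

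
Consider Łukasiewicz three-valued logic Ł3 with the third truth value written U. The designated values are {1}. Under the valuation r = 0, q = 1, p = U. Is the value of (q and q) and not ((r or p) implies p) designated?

q and q = 1 and 1 = 1
r or p = 0 or U = U
(r or p) implies p = U implies U = 1  [min(1, 1−½+½)]
not ((r or p) implies p) = not 1 = 0
(q and q) and not ((r or p) implies p) = 1 and 0 = 0
0 ∉ {1}.

No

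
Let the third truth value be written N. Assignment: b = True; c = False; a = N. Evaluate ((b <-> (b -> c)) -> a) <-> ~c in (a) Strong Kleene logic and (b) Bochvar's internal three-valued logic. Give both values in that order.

True; N

In Strong Kleene logic: b -> c = True -> False = False
b <-> (b -> c) = True <-> False = False
(b <-> (b -> c)) -> a = False -> N = True
~c = ~False = True
((b <-> (b -> c)) -> a) <-> ~c = True <-> True = True
In Bochvar's internal three-valued logic: b -> c = True -> False = False
b <-> (b -> c) = True <-> False = False
(b <-> (b -> c)) -> a = False -> N = N  [any arg is the third value ⇒ result is the third value]
~c = ~False = True
((b <-> (b -> c)) -> a) <-> ~c = N <-> True = N
They differ because Strong Kleene logic and Bochvar's internal three-valued logic treat N differently under the binary connectives.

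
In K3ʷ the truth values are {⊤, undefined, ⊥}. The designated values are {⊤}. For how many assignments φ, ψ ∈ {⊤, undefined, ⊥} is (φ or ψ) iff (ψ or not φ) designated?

2

Designated under: (φ=⊤, ψ=⊤); (φ=⊥, ψ=⊤).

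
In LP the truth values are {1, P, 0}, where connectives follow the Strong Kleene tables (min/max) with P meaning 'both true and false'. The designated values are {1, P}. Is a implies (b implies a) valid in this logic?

Yes

Every assignment of a, b over {1, P, 0} gives a value in {1, P}.
In particular, with a=P, b=P: a implies (b implies a) = P.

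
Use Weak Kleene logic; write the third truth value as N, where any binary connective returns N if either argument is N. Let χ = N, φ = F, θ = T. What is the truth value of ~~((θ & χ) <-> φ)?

θ & χ = T & N = N
(θ & χ) <-> φ = N <-> F = N
~((θ & χ) <-> φ) = ~N = N
~~((θ & χ) <-> φ) = ~N = N

N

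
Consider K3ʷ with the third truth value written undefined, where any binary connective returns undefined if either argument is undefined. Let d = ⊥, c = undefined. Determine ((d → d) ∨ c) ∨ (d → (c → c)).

undefined

d → d = ⊥ → ⊥ = ⊤
(d → d) ∨ c = ⊤ ∨ undefined = undefined
c → c = undefined → undefined = undefined  [any arg is the third value ⇒ result is the third value]
d → (c → c) = ⊥ → undefined = undefined
((d → d) ∨ c) ∨ (d → (c → c)) = undefined ∨ undefined = undefined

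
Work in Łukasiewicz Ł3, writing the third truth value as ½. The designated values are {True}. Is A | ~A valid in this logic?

No

Countermodel: A=½ gives ½, which is not designated.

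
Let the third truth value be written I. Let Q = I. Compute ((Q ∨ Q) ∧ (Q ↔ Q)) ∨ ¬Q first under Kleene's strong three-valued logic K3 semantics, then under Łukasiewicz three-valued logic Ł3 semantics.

In Kleene's strong three-valued logic K3: Q ∨ Q = I ∨ I = I
Q ↔ Q = I ↔ I = I
(Q ∨ Q) ∧ (Q ↔ Q) = I ∧ I = I
¬Q = ¬I = I
((Q ∨ Q) ∧ (Q ↔ Q)) ∨ ¬Q = I ∨ I = I
In Łukasiewicz three-valued logic Ł3: Q ∨ Q = I ∨ I = I
Q ↔ Q = I ↔ I = T  [1 − |½−½|]
(Q ∨ Q) ∧ (Q ↔ Q) = I ∧ T = I
¬Q = ¬I = I
((Q ∨ Q) ∧ (Q ↔ Q)) ∨ ¬Q = I ∨ I = I

I; I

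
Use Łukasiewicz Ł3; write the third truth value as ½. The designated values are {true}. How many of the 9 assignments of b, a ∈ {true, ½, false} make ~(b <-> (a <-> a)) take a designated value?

Designated under: (b=false, a=true); (b=false, a=½); (b=false, a=false).

3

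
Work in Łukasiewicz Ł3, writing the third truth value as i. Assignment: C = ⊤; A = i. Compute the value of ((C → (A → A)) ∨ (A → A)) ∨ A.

A → A = i → i = ⊤
C → (A → A) = ⊤ → ⊤ = ⊤
A → A = i → i = ⊤
(C → (A → A)) ∨ (A → A) = ⊤ ∨ ⊤ = ⊤
((C → (A → A)) ∨ (A → A)) ∨ A = ⊤ ∨ i = ⊤

⊤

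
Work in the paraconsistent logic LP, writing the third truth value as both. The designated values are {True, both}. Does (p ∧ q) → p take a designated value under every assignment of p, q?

Every assignment of p, q over {True, both, False} gives a value in {True, both}.
In particular, with p=both, q=both: (p ∧ q) → p = both.

Yes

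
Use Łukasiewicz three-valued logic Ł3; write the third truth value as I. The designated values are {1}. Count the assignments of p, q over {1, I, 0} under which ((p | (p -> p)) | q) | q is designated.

9

Of the 9 assignments, 9 give a value in {1}.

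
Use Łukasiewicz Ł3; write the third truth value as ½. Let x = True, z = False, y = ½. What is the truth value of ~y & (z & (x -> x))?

~y = ~½ = ½
x -> x = True -> True = True
z & (x -> x) = False & True = False
~y & (z & (x -> x)) = ½ & False = False

False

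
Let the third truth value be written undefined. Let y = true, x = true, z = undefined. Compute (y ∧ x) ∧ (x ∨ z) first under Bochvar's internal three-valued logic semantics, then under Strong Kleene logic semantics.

In Bochvar's internal three-valued logic: y ∧ x = true ∧ true = true
x ∨ z = true ∨ undefined = undefined
(y ∧ x) ∧ (x ∨ z) = true ∧ undefined = undefined
In Strong Kleene logic: y ∧ x = true ∧ true = true
x ∨ z = true ∨ undefined = true
(y ∧ x) ∧ (x ∨ z) = true ∧ true = true
They differ because Bochvar's internal three-valued logic and Strong Kleene logic treat undefined differently under the binary connectives.

undefined; true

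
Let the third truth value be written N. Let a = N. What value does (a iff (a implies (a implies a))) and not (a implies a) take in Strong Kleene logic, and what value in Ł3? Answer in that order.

In Strong Kleene logic: a implies a = N implies N = N  [not N or N]
a implies (a implies a) = N implies N = N
a iff (a implies (a implies a)) = N iff N = N
a implies a = N implies N = N
not (a implies a) = not N = N
(a iff (a implies (a implies a))) and not (a implies a) = N and N = N
In Ł3: a implies a = N implies N = T  [min(1, 1−½+½)]
a implies (a implies a) = N implies T = T
a iff (a implies (a implies a)) = N iff T = N
a implies a = N implies N = T
not (a implies a) = not T = F
(a iff (a implies (a implies a))) and not (a implies a) = N and F = F
They differ because Strong Kleene logic and Ł3 treat N differently under implication.

N; F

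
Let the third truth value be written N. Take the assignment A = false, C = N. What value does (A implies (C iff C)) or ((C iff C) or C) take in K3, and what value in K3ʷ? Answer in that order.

In K3: C iff C = N iff N = N
A implies (C iff C) = false implies N = true  [not false or N]
C iff C = N iff N = N
(C iff C) or C = N or N = N
(A implies (C iff C)) or ((C iff C) or C) = true or N = true
In K3ʷ: C iff C = N iff N = N
A implies (C iff C) = false implies N = N  [any arg is the third value ⇒ result is the third value]
C iff C = N iff N = N
(C iff C) or C = N or N = N
(A implies (C iff C)) or ((C iff C) or C) = N or N = N
They differ because K3 and K3ʷ treat N differently under the binary connectives.

true; N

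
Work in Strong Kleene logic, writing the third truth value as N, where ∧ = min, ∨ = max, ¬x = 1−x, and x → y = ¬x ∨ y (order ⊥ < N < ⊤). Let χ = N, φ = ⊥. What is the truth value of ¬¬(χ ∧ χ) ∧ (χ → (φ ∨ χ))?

χ ∧ χ = N ∧ N = N
¬(χ ∧ χ) = ¬N = N
¬¬(χ ∧ χ) = ¬N = N
φ ∨ χ = ⊥ ∨ N = N
χ → (φ ∨ χ) = N → N = N
¬¬(χ ∧ χ) ∧ (χ → (φ ∨ χ)) = N ∧ N = N

N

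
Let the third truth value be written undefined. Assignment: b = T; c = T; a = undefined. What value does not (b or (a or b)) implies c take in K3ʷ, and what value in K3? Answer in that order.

In K3ʷ: a or b = undefined or T = undefined
b or (a or b) = T or undefined = undefined
not (b or (a or b)) = not undefined = undefined
not (b or (a or b)) implies c = undefined implies T = undefined  [any arg is the third value ⇒ result is the third value]
In K3: a or b = undefined or T = T
b or (a or b) = T or T = T
not (b or (a or b)) = not T = F
not (b or (a or b)) implies c = F implies T = T
They differ because K3ʷ and K3 treat undefined differently under the binary connectives.

undefined; T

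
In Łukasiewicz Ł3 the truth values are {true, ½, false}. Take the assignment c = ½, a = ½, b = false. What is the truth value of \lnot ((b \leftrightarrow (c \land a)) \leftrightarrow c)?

c \land a = ½ \land ½ = ½
b \leftrightarrow (c \land a) = false \leftrightarrow ½ = ½
(b \leftrightarrow (c \land a)) \leftrightarrow c = ½ \leftrightarrow ½ = true
\lnot ((b \leftrightarrow (c \land a)) \leftrightarrow c) = \lnot true = false

false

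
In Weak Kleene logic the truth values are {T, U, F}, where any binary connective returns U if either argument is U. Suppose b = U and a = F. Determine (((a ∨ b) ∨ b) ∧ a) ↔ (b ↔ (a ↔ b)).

a ∨ b = F ∨ U = U
(a ∨ b) ∨ b = U ∨ U = U
((a ∨ b) ∨ b) ∧ a = U ∧ F = U
a ↔ b = F ↔ U = U
b ↔ (a ↔ b) = U ↔ U = U
(((a ∨ b) ∨ b) ∧ a) ↔ (b ↔ (a ↔ b)) = U ↔ U = U

U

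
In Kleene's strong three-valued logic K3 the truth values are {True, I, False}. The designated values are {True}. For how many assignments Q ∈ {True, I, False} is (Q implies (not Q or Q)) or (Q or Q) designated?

2

Q=True: True ✓
Q=I: I ·
Q=False: True ✓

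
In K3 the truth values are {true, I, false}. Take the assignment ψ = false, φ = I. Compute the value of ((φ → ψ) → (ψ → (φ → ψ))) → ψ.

false

φ → ψ = I → false = I
φ → ψ = I → false = I
ψ → (φ → ψ) = false → I = true
(φ → ψ) → (ψ → (φ → ψ)) = I → true = true
((φ → ψ) → (ψ → (φ → ψ))) → ψ = true → false = false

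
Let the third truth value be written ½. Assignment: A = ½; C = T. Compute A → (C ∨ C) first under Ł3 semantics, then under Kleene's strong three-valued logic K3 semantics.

In Ł3: C ∨ C = T ∨ T = T
A → (C ∨ C) = ½ → T = T
In Kleene's strong three-valued logic K3: C ∨ C = T ∨ T = T
A → (C ∨ C) = ½ → T = T

T; T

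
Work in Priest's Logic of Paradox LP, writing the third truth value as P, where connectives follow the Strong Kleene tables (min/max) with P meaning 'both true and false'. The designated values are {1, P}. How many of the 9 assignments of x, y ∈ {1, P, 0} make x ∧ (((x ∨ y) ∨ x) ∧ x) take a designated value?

6

Of the 9 assignments, 6 give a value in {1, P}.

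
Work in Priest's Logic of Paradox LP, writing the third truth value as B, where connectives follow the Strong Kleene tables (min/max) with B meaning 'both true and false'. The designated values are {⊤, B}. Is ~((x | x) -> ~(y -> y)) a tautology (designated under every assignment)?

Countermodel: x=⊥, y=⊤ gives ⊥, which is not designated.

No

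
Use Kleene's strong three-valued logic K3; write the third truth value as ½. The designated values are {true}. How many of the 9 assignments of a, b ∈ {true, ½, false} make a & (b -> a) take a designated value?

3

Designated under: (a=true, b=true); (a=true, b=½); (a=true, b=false).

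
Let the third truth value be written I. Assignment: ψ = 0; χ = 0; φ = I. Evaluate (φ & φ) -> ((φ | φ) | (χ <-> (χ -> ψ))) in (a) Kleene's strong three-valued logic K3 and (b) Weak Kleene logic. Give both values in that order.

In Kleene's strong three-valued logic K3: φ & φ = I & I = I
φ | φ = I | I = I
χ -> ψ = 0 -> 0 = 1
χ <-> (χ -> ψ) = 0 <-> 1 = 0
(φ | φ) | (χ <-> (χ -> ψ)) = I | 0 = I
(φ & φ) -> ((φ | φ) | (χ <-> (χ -> ψ))) = I -> I = I
In Weak Kleene logic: φ & φ = I & I = I
φ | φ = I | I = I
χ -> ψ = 0 -> 0 = 1
χ <-> (χ -> ψ) = 0 <-> 1 = 0
(φ | φ) | (χ <-> (χ -> ψ)) = I | 0 = I
(φ & φ) -> ((φ | φ) | (χ <-> (χ -> ψ))) = I -> I = I  [any arg is the third value ⇒ result is the third value]

I; I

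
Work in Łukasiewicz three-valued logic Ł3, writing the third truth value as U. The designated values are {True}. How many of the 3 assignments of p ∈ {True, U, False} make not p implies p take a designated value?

p=True: True ✓
p=U: True ✓
p=False: False ·

2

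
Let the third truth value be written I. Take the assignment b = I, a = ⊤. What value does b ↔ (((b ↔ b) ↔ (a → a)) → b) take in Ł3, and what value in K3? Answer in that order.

⊤; I

In Ł3: b ↔ b = I ↔ I = ⊤  [1 − |½−½|]
a → a = ⊤ → ⊤ = ⊤
(b ↔ b) ↔ (a → a) = ⊤ ↔ ⊤ = ⊤
((b ↔ b) ↔ (a → a)) → b = ⊤ → I = I
b ↔ (((b ↔ b) ↔ (a → a)) → b) = I ↔ I = ⊤
In K3: b ↔ b = I ↔ I = I
a → a = ⊤ → ⊤ = ⊤
(b ↔ b) ↔ (a → a) = I ↔ ⊤ = I
((b ↔ b) ↔ (a → a)) → b = I → I = I
b ↔ (((b ↔ b) ↔ (a → a)) → b) = I ↔ I = I
They differ because Ł3 and K3 treat I differently under implication.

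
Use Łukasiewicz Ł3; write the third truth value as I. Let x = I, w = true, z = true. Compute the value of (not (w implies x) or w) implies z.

true

w implies x = true implies I = I  [min(1, 1−1+½)]
not (w implies x) = not I = I
not (w implies x) or w = I or true = true
(not (w implies x) or w) implies z = true implies true = true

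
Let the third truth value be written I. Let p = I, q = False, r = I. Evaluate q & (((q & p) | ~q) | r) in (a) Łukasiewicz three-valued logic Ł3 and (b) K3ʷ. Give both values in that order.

In Łukasiewicz three-valued logic Ł3: q & p = False & I = False
~q = ~False = True
(q & p) | ~q = False | True = True
((q & p) | ~q) | r = True | I = True
q & (((q & p) | ~q) | r) = False & True = False
In K3ʷ: q & p = False & I = I
~q = ~False = True
(q & p) | ~q = I | True = I
((q & p) | ~q) | r = I | I = I
q & (((q & p) | ~q) | r) = False & I = I
They differ because Łukasiewicz three-valued logic Ł3 and K3ʷ treat I differently under the binary connectives.

False; I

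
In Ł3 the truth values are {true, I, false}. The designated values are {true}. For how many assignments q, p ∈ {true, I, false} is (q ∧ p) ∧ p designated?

1

Designated under: (q=true, p=true).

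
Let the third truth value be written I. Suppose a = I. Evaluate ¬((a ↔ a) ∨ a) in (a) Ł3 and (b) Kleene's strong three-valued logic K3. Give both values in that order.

In Ł3: a ↔ a = I ↔ I = true  [1 − |½−½|]
(a ↔ a) ∨ a = true ∨ I = true
¬((a ↔ a) ∨ a) = ¬true = false
In Kleene's strong three-valued logic K3: a ↔ a = I ↔ I = I
(a ↔ a) ∨ a = I ∨ I = I
¬((a ↔ a) ∨ a) = ¬I = I
They differ because Ł3 and Kleene's strong three-valued logic K3 treat I differently under implication.

false; I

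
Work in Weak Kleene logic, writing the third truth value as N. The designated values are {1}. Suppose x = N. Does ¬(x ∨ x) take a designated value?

x ∨ x = N ∨ N = N
¬(x ∨ x) = ¬N = N
N ∉ {1}.

No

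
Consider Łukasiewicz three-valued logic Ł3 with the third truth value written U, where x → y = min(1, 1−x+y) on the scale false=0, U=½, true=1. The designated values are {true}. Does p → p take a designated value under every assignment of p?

Every assignment of p over {true, U, false} gives a value in {true}.
In particular, with p=U: p → p = true.

Yes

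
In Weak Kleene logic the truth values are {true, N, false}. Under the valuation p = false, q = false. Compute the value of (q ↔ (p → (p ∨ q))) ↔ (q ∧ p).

true

p ∨ q = false ∨ false = false
p → (p ∨ q) = false → false = true
q ↔ (p → (p ∨ q)) = false ↔ true = false
q ∧ p = false ∧ false = false
(q ↔ (p → (p ∨ q))) ↔ (q ∧ p) = false ↔ false = true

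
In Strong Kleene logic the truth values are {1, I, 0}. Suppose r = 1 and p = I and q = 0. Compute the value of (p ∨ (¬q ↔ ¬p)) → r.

1

¬q = ¬0 = 1
¬p = ¬I = I
¬q ↔ ¬p = 1 ↔ I = I
p ∨ (¬q ↔ ¬p) = I ∨ I = I
(p ∨ (¬q ↔ ¬p)) → r = I → 1 = 1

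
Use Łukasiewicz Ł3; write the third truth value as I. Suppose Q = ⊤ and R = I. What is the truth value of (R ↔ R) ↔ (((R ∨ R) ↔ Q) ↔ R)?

⊤

R ↔ R = I ↔ I = ⊤
R ∨ R = I ∨ I = I
(R ∨ R) ↔ Q = I ↔ ⊤ = I
((R ∨ R) ↔ Q) ↔ R = I ↔ I = ⊤
(R ↔ R) ↔ (((R ∨ R) ↔ Q) ↔ R) = ⊤ ↔ ⊤ = ⊤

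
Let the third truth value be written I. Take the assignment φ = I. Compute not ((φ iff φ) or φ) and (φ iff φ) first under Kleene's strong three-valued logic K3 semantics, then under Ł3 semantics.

I; false

In Kleene's strong three-valued logic K3: φ iff φ = I iff I = I
(φ iff φ) or φ = I or I = I
not ((φ iff φ) or φ) = not I = I
φ iff φ = I iff I = I
not ((φ iff φ) or φ) and (φ iff φ) = I and I = I
In Ł3: φ iff φ = I iff I = true  [1 − |½−½|]
(φ iff φ) or φ = true or I = true
not ((φ iff φ) or φ) = not true = false
φ iff φ = I iff I = true
not ((φ iff φ) or φ) and (φ iff φ) = false and true = false
They differ because Kleene's strong three-valued logic K3 and Ł3 treat I differently under implication.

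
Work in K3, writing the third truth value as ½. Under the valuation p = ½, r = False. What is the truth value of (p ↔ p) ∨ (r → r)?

True

p ↔ p = ½ ↔ ½ = ½
r → r = False → False = True
(p ↔ p) ∨ (r → r) = ½ ∨ True = True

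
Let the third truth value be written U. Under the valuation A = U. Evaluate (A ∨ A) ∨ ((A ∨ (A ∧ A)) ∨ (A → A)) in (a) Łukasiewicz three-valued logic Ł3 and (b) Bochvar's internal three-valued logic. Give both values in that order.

In Łukasiewicz three-valued logic Ł3: A ∨ A = U ∨ U = U
A ∧ A = U ∧ U = U
A ∨ (A ∧ A) = U ∨ U = U
A → A = U → U = 1  [min(1, 1−½+½)]
(A ∨ (A ∧ A)) ∨ (A → A) = U ∨ 1 = 1
(A ∨ A) ∨ ((A ∨ (A ∧ A)) ∨ (A → A)) = U ∨ 1 = 1
In Bochvar's internal three-valued logic: A ∨ A = U ∨ U = U
A ∧ A = U ∧ U = U
A ∨ (A ∧ A) = U ∨ U = U
A → A = U → U = U
(A ∨ (A ∧ A)) ∨ (A → A) = U ∨ U = U
(A ∨ A) ∨ ((A ∨ (A ∧ A)) ∨ (A → A)) = U ∨ U = U
They differ because Łukasiewicz three-valued logic Ł3 and Bochvar's internal three-valued logic treat U differently under the binary connectives.

1; U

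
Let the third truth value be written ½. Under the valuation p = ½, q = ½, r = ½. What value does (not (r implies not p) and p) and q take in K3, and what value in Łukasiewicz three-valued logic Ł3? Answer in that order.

½; false

In K3: not p = not ½ = ½
r implies not p = ½ implies ½ = ½
not (r implies not p) = not ½ = ½
not (r implies not p) and p = ½ and ½ = ½
(not (r implies not p) and p) and q = ½ and ½ = ½
In Łukasiewicz three-valued logic Ł3: not p = not ½ = ½
r implies not p = ½ implies ½ = true
not (r implies not p) = not true = false
not (r implies not p) and p = false and ½ = false
(not (r implies not p) and p) and q = false and ½ = false
They differ because K3 and Łukasiewicz three-valued logic Ł3 treat ½ differently under implication.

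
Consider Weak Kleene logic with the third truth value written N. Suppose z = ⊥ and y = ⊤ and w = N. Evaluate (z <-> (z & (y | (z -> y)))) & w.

z -> y = ⊥ -> ⊤ = ⊤
y | (z -> y) = ⊤ | ⊤ = ⊤
z & (y | (z -> y)) = ⊥ & ⊤ = ⊥
z <-> (z & (y | (z -> y))) = ⊥ <-> ⊥ = ⊤
(z <-> (z & (y | (z -> y)))) & w = ⊤ & N = N

N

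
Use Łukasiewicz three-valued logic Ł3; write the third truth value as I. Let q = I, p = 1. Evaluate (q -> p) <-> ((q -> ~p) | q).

q -> p = I -> 1 = 1  [min(1, 1−½+1)]
~p = ~1 = 0
q -> ~p = I -> 0 = I
(q -> ~p) | q = I | I = I
(q -> p) <-> ((q -> ~p) | q) = 1 <-> I = I

I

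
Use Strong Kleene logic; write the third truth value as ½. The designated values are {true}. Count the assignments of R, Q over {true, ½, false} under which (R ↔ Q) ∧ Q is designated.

1

Designated under: (R=true, Q=true).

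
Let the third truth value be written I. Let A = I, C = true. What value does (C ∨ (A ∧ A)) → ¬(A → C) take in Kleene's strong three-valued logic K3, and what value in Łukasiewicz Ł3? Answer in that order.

false; false

In Kleene's strong three-valued logic K3: A ∧ A = I ∧ I = I
C ∨ (A ∧ A) = true ∨ I = true
A → C = I → true = true  [¬I ∨ true]
¬(A → C) = ¬true = false
(C ∨ (A ∧ A)) → ¬(A → C) = true → false = false
In Łukasiewicz Ł3: A ∧ A = I ∧ I = I
C ∨ (A ∧ A) = true ∨ I = true
A → C = I → true = true  [min(1, 1−½+1)]
¬(A → C) = ¬true = false
(C ∨ (A ∧ A)) → ¬(A → C) = true → false = false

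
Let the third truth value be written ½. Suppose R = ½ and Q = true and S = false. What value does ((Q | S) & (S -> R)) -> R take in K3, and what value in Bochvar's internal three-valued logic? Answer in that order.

In K3: Q | S = true | false = true
S -> R = false -> ½ = true
(Q | S) & (S -> R) = true & true = true
((Q | S) & (S -> R)) -> R = true -> ½ = ½
In Bochvar's internal three-valued logic: Q | S = true | false = true
S -> R = false -> ½ = ½  [any arg is the third value ⇒ result is the third value]
(Q | S) & (S -> R) = true & ½ = ½
((Q | S) & (S -> R)) -> R = ½ -> ½ = ½

½; ½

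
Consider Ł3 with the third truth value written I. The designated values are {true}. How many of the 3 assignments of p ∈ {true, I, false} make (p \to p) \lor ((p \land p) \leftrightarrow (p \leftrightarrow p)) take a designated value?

p=true: true ✓
p=I: true ✓
p=false: true ✓

3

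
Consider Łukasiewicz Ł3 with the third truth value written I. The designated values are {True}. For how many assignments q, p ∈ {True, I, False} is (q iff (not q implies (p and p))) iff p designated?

Designated under: (q=True, p=True); (q=I, p=I); (q=False, p=I).

3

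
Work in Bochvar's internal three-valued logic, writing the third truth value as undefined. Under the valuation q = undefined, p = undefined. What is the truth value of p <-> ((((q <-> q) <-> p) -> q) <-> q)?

undefined

q <-> q = undefined <-> undefined = undefined
(q <-> q) <-> p = undefined <-> undefined = undefined
((q <-> q) <-> p) -> q = undefined -> undefined = undefined  [any arg is the third value ⇒ result is the third value]
(((q <-> q) <-> p) -> q) <-> q = undefined <-> undefined = undefined
p <-> ((((q <-> q) <-> p) -> q) <-> q) = undefined <-> undefined = undefined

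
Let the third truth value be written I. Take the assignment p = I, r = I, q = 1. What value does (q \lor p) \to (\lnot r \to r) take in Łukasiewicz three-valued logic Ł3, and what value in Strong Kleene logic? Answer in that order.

In Łukasiewicz three-valued logic Ł3: q \lor p = 1 \lor I = 1
\lnot r = \lnot I = I
\lnot r \to r = I \to I = 1  [min(1, 1−½+½)]
(q \lor p) \to (\lnot r \to r) = 1 \to 1 = 1
In Strong Kleene logic: q \lor p = 1 \lor I = 1
\lnot r = \lnot I = I
\lnot r \to r = I \to I = I  [\lnot I \lor I]
(q \lor p) \to (\lnot r \to r) = 1 \to I = I
They differ because Łukasiewicz three-valued logic Ł3 and Strong Kleene logic treat I differently under implication.

1; I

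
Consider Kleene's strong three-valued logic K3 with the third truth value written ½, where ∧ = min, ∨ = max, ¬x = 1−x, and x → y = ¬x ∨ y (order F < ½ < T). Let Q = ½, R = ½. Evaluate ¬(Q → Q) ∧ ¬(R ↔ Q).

Q → Q = ½ → ½ = ½
¬(Q → Q) = ¬½ = ½
R ↔ Q = ½ ↔ ½ = ½
¬(R ↔ Q) = ¬½ = ½
¬(Q → Q) ∧ ¬(R ↔ Q) = ½ ∧ ½ = ½

½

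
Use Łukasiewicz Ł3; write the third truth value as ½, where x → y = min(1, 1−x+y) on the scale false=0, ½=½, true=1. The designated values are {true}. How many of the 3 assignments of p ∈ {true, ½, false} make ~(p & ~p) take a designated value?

2

p=true: true ✓
p=½: ½ ·
p=false: true ✓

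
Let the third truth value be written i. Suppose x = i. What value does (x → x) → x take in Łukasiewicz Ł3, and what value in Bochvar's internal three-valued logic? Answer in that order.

i; i

In Łukasiewicz Ł3: x → x = i → i = ⊤  [min(1, 1−½+½)]
(x → x) → x = ⊤ → i = i
In Bochvar's internal three-valued logic: x → x = i → i = i
(x → x) → x = i → i = i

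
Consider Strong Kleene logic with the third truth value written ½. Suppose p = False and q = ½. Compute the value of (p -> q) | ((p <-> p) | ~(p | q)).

p -> q = False -> ½ = True  [~False | ½]
p <-> p = False <-> False = True
p | q = False | ½ = ½
~(p | q) = ~½ = ½
(p <-> p) | ~(p | q) = True | ½ = True
(p -> q) | ((p <-> p) | ~(p | q)) = True | True = True

True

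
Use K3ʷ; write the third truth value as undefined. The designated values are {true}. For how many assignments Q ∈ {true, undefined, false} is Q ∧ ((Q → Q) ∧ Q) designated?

1

Q=true: true ✓
Q=undefined: undefined ·
Q=false: false ·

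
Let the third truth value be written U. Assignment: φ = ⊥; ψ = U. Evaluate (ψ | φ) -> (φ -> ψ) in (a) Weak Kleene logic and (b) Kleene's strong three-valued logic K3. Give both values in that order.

In Weak Kleene logic: ψ | φ = U | ⊥ = U
φ -> ψ = ⊥ -> U = U  [any arg is the third value ⇒ result is the third value]
(ψ | φ) -> (φ -> ψ) = U -> U = U
In Kleene's strong three-valued logic K3: ψ | φ = U | ⊥ = U
φ -> ψ = ⊥ -> U = ⊤  [~⊥ | U]
(ψ | φ) -> (φ -> ψ) = U -> ⊤ = ⊤
They differ because Weak Kleene logic and Kleene's strong three-valued logic K3 treat U differently under the binary connectives.

U; ⊤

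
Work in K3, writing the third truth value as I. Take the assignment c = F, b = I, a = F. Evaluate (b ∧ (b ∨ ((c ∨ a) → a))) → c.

c ∨ a = F ∨ F = F
(c ∨ a) → a = F → F = T
b ∨ ((c ∨ a) → a) = I ∨ T = T
b ∧ (b ∨ ((c ∨ a) → a)) = I ∧ T = I
(b ∧ (b ∨ ((c ∨ a) → a))) → c = I → F = I  [¬I ∨ F]

I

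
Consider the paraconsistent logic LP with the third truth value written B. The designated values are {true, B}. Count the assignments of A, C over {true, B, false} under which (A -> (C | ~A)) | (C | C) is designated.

8

Of the 9 assignments, 8 give a value in {true, B}.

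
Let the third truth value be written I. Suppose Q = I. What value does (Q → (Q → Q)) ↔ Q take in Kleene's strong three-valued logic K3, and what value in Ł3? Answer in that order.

I; I

In Kleene's strong three-valued logic K3: Q → Q = I → I = I  [¬I ∨ I]
Q → (Q → Q) = I → I = I
(Q → (Q → Q)) ↔ Q = I ↔ I = I
In Ł3: Q → Q = I → I = 1  [min(1, 1−½+½)]
Q → (Q → Q) = I → 1 = 1
(Q → (Q → Q)) ↔ Q = 1 ↔ I = I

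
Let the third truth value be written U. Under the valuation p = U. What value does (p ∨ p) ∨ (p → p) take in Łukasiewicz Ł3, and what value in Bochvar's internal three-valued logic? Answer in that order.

True; U

In Łukasiewicz Ł3: p ∨ p = U ∨ U = U
p → p = U → U = True  [min(1, 1−½+½)]
(p ∨ p) ∨ (p → p) = U ∨ True = True
In Bochvar's internal three-valued logic: p ∨ p = U ∨ U = U
p → p = U → U = U
(p ∨ p) ∨ (p → p) = U ∨ U = U
They differ because Łukasiewicz Ł3 and Bochvar's internal three-valued logic treat U differently under the binary connectives.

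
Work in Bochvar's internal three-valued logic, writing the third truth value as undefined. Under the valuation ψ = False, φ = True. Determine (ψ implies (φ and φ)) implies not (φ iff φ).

φ and φ = True and True = True
ψ implies (φ and φ) = False implies True = True
φ iff φ = True iff True = True
not (φ iff φ) = not True = False
(ψ implies (φ and φ)) implies not (φ iff φ) = True implies False = False

False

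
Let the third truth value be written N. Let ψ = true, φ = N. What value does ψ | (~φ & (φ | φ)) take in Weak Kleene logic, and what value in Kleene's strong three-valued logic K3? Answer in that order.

N; true

In Weak Kleene logic: ~φ = ~N = N
φ | φ = N | N = N
~φ & (φ | φ) = N & N = N
ψ | (~φ & (φ | φ)) = true | N = N
In Kleene's strong three-valued logic K3: ~φ = ~N = N
φ | φ = N | N = N
~φ & (φ | φ) = N & N = N
ψ | (~φ & (φ | φ)) = true | N = true
They differ because Weak Kleene logic and Kleene's strong three-valued logic K3 treat N differently under the binary connectives.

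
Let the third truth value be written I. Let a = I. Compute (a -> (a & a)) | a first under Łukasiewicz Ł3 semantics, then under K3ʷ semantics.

In Łukasiewicz Ł3: a & a = I & I = I
a -> (a & a) = I -> I = T  [min(1, 1−½+½)]
(a -> (a & a)) | a = T | I = T
In K3ʷ: a & a = I & I = I
a -> (a & a) = I -> I = I  [any arg is the third value ⇒ result is the third value]
(a -> (a & a)) | a = I | I = I
They differ because Łukasiewicz Ł3 and K3ʷ treat I differently under the binary connectives.

T; I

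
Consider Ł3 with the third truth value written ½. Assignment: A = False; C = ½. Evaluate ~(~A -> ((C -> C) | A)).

False

~A = ~False = True
C -> C = ½ -> ½ = True  [min(1, 1−½+½)]
(C -> C) | A = True | False = True
~A -> ((C -> C) | A) = True -> True = True
~(~A -> ((C -> C) | A)) = ~True = False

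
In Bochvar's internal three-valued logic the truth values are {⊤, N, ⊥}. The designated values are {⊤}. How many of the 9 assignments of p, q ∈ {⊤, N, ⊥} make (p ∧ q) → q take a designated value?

4

Designated under: (p=⊤, q=⊤); (p=⊤, q=⊥); (p=⊥, q=⊤); (p=⊥, q=⊥).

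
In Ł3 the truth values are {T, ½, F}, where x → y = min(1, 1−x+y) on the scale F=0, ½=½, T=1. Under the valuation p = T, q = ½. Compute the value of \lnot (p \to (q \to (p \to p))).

F

p \to p = T \to T = T
q \to (p \to p) = ½ \to T = T  [min(1, 1−½+1)]
p \to (q \to (p \to p)) = T \to T = T
\lnot (p \to (q \to (p \to p))) = \lnot T = F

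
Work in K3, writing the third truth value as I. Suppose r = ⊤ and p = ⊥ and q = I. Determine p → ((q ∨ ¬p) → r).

⊤

¬p = ¬⊥ = ⊤
q ∨ ¬p = I ∨ ⊤ = ⊤
(q ∨ ¬p) → r = ⊤ → ⊤ = ⊤
p → ((q ∨ ¬p) → r) = ⊥ → ⊤ = ⊤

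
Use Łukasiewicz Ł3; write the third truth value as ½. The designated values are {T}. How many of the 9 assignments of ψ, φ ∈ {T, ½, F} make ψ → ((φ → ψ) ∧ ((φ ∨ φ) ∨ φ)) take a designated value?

6

Of the 9 assignments, 6 give a value in {T}.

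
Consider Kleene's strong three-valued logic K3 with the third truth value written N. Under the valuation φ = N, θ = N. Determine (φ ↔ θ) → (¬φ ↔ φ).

N

φ ↔ θ = N ↔ N = N
¬φ = ¬N = N
¬φ ↔ φ = N ↔ N = N
(φ ↔ θ) → (¬φ ↔ φ) = N → N = N  [¬N ∨ N]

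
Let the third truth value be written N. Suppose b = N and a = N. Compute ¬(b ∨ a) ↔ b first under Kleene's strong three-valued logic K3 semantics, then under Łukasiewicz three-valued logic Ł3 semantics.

N; True

In Kleene's strong three-valued logic K3: b ∨ a = N ∨ N = N
¬(b ∨ a) = ¬N = N
¬(b ∨ a) ↔ b = N ↔ N = N
In Łukasiewicz three-valued logic Ł3: b ∨ a = N ∨ N = N
¬(b ∨ a) = ¬N = N
¬(b ∨ a) ↔ b = N ↔ N = True  [1 − |½−½|]
They differ because Kleene's strong three-valued logic K3 and Łukasiewicz three-valued logic Ł3 treat N differently under implication.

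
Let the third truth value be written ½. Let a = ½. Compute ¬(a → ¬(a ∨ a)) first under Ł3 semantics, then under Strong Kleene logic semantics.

In Ł3: a ∨ a = ½ ∨ ½ = ½
¬(a ∨ a) = ¬½ = ½
a → ¬(a ∨ a) = ½ → ½ = True  [min(1, 1−½+½)]
¬(a → ¬(a ∨ a)) = ¬True = False
In Strong Kleene logic: a ∨ a = ½ ∨ ½ = ½
¬(a ∨ a) = ¬½ = ½
a → ¬(a ∨ a) = ½ → ½ = ½
¬(a → ¬(a ∨ a)) = ¬½ = ½
They differ because Ł3 and Strong Kleene logic treat ½ differently under implication.

False; ½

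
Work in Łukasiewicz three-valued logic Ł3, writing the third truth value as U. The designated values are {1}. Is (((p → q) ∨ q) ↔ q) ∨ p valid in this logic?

Countermodel: p=U, q=U gives U, which is not designated.

No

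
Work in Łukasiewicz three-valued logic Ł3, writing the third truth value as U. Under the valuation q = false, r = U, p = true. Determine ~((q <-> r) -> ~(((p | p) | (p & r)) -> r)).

false

q <-> r = false <-> U = U  [1 − |0−½|]
p | p = true | true = true
p & r = true & U = U
(p | p) | (p & r) = true | U = true
((p | p) | (p & r)) -> r = true -> U = U
~(((p | p) | (p & r)) -> r) = ~U = U
(q <-> r) -> ~(((p | p) | (p & r)) -> r) = U -> U = true
~((q <-> r) -> ~(((p | p) | (p & r)) -> r)) = ~true = false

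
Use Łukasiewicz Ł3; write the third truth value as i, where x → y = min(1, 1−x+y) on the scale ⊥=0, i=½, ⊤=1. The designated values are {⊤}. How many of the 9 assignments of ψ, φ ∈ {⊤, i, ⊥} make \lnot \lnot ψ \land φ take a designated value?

Designated under: (ψ=⊤, φ=⊤).

1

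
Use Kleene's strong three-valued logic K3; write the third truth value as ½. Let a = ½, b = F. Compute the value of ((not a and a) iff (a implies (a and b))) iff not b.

not a = not ½ = ½
not a and a = ½ and ½ = ½
a and b = ½ and F = F
a implies (a and b) = ½ implies F = ½  [not ½ or F]
(not a and a) iff (a implies (a and b)) = ½ iff ½ = ½
not b = not F = T
((not a and a) iff (a implies (a and b))) iff not b = ½ iff T = ½

½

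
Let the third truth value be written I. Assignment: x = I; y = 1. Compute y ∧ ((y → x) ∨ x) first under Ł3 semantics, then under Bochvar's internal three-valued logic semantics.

I; I

In Ł3: y → x = 1 → I = I  [min(1, 1−1+½)]
(y → x) ∨ x = I ∨ I = I
y ∧ ((y → x) ∨ x) = 1 ∧ I = I
In Bochvar's internal three-valued logic: y → x = 1 → I = I  [any arg is the third value ⇒ result is the third value]
(y → x) ∨ x = I ∨ I = I
y ∧ ((y → x) ∨ x) = 1 ∧ I = I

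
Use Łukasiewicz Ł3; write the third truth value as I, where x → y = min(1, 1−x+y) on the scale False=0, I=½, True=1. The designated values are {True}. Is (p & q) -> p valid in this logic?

Yes

Every assignment of p, q over {True, I, False} gives a value in {True}.
In particular, with p=I, q=I: (p & q) -> p = True.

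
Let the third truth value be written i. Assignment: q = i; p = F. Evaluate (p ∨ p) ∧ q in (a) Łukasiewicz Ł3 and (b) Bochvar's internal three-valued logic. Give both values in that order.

In Łukasiewicz Ł3: p ∨ p = F ∨ F = F
(p ∨ p) ∧ q = F ∧ i = F
In Bochvar's internal three-valued logic: p ∨ p = F ∨ F = F
(p ∨ p) ∧ q = F ∧ i = i
They differ because Łukasiewicz Ł3 and Bochvar's internal three-valued logic treat i differently under the binary connectives.

F; i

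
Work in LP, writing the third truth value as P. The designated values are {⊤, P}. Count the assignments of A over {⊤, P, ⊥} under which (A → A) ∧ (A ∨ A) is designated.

A=⊤: ⊤ ✓
A=P: P ✓
A=⊥: ⊥ ·

2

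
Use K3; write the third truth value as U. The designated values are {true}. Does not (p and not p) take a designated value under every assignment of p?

Countermodel: p=U gives U, which is not designated.

No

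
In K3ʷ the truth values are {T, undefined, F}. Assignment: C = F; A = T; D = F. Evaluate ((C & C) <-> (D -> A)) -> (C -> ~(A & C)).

T

C & C = F & F = F
D -> A = F -> T = T
(C & C) <-> (D -> A) = F <-> T = F
A & C = T & F = F
~(A & C) = ~F = T
C -> ~(A & C) = F -> T = T
((C & C) <-> (D -> A)) -> (C -> ~(A & C)) = F -> T = T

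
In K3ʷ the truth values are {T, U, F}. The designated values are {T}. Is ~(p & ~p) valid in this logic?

Countermodel: p=U gives U, which is not designated.

No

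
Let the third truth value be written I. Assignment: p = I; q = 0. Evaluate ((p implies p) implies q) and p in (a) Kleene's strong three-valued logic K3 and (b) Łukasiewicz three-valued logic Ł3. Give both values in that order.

I; 0

In Kleene's strong three-valued logic K3: p implies p = I implies I = I  [not I or I]
(p implies p) implies q = I implies 0 = I
((p implies p) implies q) and p = I and I = I
In Łukasiewicz three-valued logic Ł3: p implies p = I implies I = 1  [min(1, 1−½+½)]
(p implies p) implies q = 1 implies 0 = 0
((p implies p) implies q) and p = 0 and I = 0
They differ because Kleene's strong three-valued logic K3 and Łukasiewicz three-valued logic Ł3 treat I differently under implication.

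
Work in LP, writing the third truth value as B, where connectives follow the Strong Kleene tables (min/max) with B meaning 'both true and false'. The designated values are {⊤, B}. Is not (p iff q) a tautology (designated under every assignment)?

Countermodel: p=⊤, q=⊤ gives ⊥, which is not designated.

No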